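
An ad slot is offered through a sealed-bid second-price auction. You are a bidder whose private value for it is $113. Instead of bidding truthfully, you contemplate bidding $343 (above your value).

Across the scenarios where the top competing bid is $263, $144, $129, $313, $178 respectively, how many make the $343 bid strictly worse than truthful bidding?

The deviation hurts exactly when the highest competing bid lies strictly between $113 and $343 — overbidding then wins at a price above your value.
$263: inside the interval → strictly worse (loss $150).
$144: inside the interval → strictly worse (loss $31).
$129: inside the interval → strictly worse (loss $16).
$313: inside the interval → strictly worse (loss $200).
$178: inside the interval → strictly worse (loss $65).
Count: 5.

5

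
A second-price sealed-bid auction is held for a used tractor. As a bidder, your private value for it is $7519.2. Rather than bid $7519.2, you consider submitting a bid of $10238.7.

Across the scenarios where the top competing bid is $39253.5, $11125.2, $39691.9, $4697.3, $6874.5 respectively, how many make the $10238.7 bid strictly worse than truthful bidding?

The deviation hurts exactly when the highest competing bid lies strictly between $7519.2 and $10238.7 — overbidding then wins at a price above your value.
$39253.5: above both → same outcome either way.
$11125.2: above both → same outcome either way.
$39691.9: above both → same outcome either way.
$4697.3: below both → same outcome either way.
$6874.5: below both → same outcome either way.
Count: 0.

0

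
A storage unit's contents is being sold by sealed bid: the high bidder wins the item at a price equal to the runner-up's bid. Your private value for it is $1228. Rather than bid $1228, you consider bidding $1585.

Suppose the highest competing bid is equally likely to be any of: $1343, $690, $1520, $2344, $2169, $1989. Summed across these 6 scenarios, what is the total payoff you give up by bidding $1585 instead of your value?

The deviation costs you only when the competing bid falls strictly between $1228 and $1585; elsewhere both bids give the same outcome.
$1343: truthful payoff $0, deviation payoff −$115 → loss $115.
$690: outcomes coincide → loss $0.
$1520: truthful payoff $0, deviation payoff −$292 → loss $292.
$2344: outcomes coincide → loss $0.
$2169: outcomes coincide → loss $0.
$1989: outcomes coincide → loss $0.
Total loss = $115 + $292 = $407.
Because the price is fixed by the runner-up's bid, deviating from your value can only change a good outcome into a bad one — never the reverse.

$407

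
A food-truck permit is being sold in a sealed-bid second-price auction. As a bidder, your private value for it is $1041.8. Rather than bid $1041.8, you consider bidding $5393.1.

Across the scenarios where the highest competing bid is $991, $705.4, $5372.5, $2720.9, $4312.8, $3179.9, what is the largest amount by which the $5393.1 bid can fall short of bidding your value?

$991: same outcome either way → loss $0.
$705.4: same outcome either way → loss $0.
$5372.5: truthful gives $0, deviation gives −$4330.7 → loss $4330.7.
$2720.9: truthful gives $0, deviation gives −$1679.1 → loss $1679.1.
$4312.8: truthful gives $0, deviation gives −$3271 → loss $3271.
$3179.9: truthful gives $0, deviation gives −$2138.1 → loss $2138.1.
Maximum loss: $4330.7.

$4330.7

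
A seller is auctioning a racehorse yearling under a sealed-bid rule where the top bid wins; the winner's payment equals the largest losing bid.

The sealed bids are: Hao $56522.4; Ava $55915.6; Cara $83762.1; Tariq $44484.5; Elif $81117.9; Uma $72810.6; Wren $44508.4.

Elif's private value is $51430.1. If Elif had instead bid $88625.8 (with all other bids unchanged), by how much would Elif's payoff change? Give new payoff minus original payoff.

−$32332

The highest bid among the other bidders is $83762.1; Elif's bid doesn't change that.
Original bid $81117.9: Elif is not highest (top rival bid is $83762.1); payoff $0.
Alternative bid $88625.8: Elif is highest, pays the top rival bid $83762.1; payoff $51430.1 − $83762.1 = −$32332.
Change in payoff = −$32332 − ($0) = −$32332.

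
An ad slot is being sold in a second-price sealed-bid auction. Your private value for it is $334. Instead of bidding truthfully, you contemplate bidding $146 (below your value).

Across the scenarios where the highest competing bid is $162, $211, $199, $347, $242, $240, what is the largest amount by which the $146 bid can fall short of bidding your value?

$162: truthful gives $172, deviation gives $0 → loss $172.
$211: truthful gives $123, deviation gives $0 → loss $123.
$199: truthful gives $135, deviation gives $0 → loss $135.
$347: same outcome either way → loss $0.
$242: truthful gives $92, deviation gives $0 → loss $92.
$240: truthful gives $94, deviation gives $0 → loss $94.
Maximum loss: $172.

$172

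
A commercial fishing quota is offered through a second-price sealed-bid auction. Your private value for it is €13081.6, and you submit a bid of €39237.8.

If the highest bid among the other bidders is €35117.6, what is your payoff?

Your bid €39237.8 exceeds the highest competing bid €35117.6, so you win.
In a second-price auction the winner pays the second-highest bid, €35117.6.
Payoff = value − price = €13081.6 − €35117.6 = −€22036.

−€22036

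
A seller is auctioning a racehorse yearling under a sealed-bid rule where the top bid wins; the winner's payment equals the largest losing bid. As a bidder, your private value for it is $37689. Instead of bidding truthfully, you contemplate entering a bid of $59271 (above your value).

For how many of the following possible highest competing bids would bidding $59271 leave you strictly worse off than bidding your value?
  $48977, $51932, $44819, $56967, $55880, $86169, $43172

The deviation hurts exactly when the highest competing bid lies strictly between $37689 and $59271 — overbidding then wins at a price above your value.
$48977: inside the interval → strictly worse (loss $11288).
$51932: inside the interval → strictly worse (loss $14243).
$44819: inside the interval → strictly worse (loss $7130).
$56967: inside the interval → strictly worse (loss $19278).
$55880: inside the interval → strictly worse (loss $18191).
$86169: above both → same outcome either way.
$43172: inside the interval → strictly worse (loss $5483).
Count: 6.

6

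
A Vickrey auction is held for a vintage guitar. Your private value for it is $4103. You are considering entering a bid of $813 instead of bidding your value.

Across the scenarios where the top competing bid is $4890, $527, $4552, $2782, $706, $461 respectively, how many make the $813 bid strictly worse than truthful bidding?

The deviation hurts exactly when the highest competing bid lies strictly between $813 and $4103 — underbidding then forfeits a profitable win.
$4890: above both → same outcome either way.
$527: below both → same outcome either way.
$4552: above both → same outcome either way.
$2782: inside the interval → strictly worse (loss $1321).
$706: below both → same outcome either way.
$461: below both → same outcome either way.
Count: 1.

1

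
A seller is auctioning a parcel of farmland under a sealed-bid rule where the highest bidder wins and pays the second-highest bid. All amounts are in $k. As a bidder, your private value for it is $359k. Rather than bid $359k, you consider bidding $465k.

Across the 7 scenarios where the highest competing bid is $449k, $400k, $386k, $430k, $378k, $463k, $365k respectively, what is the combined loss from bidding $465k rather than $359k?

$358k

The deviation costs you only when the competing bid falls strictly between $359k and $465k; elsewhere both bids give the same outcome.
$449k: truthful payoff $0k, deviation payoff −$90k → loss $90k.
$400k: truthful payoff $0k, deviation payoff −$41k → loss $41k.
$386k: truthful payoff $0k, deviation payoff −$27k → loss $27k.
$430k: truthful payoff $0k, deviation payoff −$71k → loss $71k.
$378k: truthful payoff $0k, deviation payoff −$19k → loss $19k.
$463k: truthful payoff $0k, deviation payoff −$104k → loss $104k.
$365k: truthful payoff $0k, deviation payoff −$6k → loss $6k.
Total loss = $90k + $41k + $27k + $71k + $19k + $104k + $6k = $358k.
Because the price is fixed by the runner-up's bid, deviating from your value can only change a good outcome into a bad one — never the reverse.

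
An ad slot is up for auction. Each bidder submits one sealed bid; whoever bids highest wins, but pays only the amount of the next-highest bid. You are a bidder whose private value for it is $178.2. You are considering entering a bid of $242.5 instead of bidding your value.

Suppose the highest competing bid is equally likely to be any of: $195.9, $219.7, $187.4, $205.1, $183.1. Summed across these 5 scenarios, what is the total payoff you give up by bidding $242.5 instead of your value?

The deviation costs you only when the competing bid falls strictly between $178.2 and $242.5; elsewhere both bids give the same outcome.
$195.9: truthful payoff $0, deviation payoff −$17.7 → loss $17.7.
$219.7: truthful payoff $0, deviation payoff −$41.5 → loss $41.5.
$187.4: truthful payoff $0, deviation payoff −$9.2 → loss $9.2.
$205.1: truthful payoff $0, deviation payoff −$26.9 → loss $26.9.
$183.1: truthful payoff $0, deviation payoff −$4.9 → loss $4.9.
Total loss = $17.7 + $41.5 + $9.2 + $26.9 + $4.9 = $100.2.

$100.2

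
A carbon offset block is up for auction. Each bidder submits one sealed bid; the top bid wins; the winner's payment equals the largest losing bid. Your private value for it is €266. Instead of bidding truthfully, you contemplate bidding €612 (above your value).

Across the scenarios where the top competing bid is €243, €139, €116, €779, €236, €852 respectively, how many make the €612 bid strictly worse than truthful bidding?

The deviation hurts exactly when the highest competing bid lies strictly between €266 and €612 — overbidding then wins at a price above your value.
€243: below both → same outcome either way.
€139: below both → same outcome either way.
€116: below both → same outcome either way.
€779: above both → same outcome either way.
€236: below both → same outcome either way.
€852: above both → same outcome either way.
Count: 0.

0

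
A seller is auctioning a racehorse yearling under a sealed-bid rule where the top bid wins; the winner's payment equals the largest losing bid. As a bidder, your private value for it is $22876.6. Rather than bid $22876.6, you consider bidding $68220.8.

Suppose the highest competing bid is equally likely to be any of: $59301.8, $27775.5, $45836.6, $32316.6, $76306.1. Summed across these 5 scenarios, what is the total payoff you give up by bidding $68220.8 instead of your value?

The deviation costs you only when the competing bid falls strictly between $22876.6 and $68220.8; elsewhere both bids give the same outcome.
$59301.8: truthful payoff $0, deviation payoff −$36425.2 → loss $36425.2.
$27775.5: truthful payoff $0, deviation payoff −$4898.9 → loss $4898.9.
$45836.6: truthful payoff $0, deviation payoff −$22960 → loss $22960.
$32316.6: truthful payoff $0, deviation payoff −$9440 → loss $9440.
$76306.1: outcomes coincide → loss $0.
Total loss = $36425.2 + $4898.9 + $22960 + $9440 = $73724.1.

$73724.1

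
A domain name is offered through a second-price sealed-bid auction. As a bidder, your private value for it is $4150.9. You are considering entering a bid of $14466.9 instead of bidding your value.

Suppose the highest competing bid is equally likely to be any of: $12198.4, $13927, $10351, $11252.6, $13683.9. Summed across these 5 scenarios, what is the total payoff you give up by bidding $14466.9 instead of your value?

$40658.4

The deviation costs you only when the competing bid falls strictly between $4150.9 and $14466.9; elsewhere both bids give the same outcome.
$12198.4: truthful payoff $0, deviation payoff −$8047.5 → loss $8047.5.
$13927: truthful payoff $0, deviation payoff −$9776.1 → loss $9776.1.
$10351: truthful payoff $0, deviation payoff −$6200.1 → loss $6200.1.
$11252.6: truthful payoff $0, deviation payoff −$7101.7 → loss $7101.7.
$13683.9: truthful payoff $0, deviation payoff −$9533 → loss $9533.
Total loss = $8047.5 + $9776.1 + $6200.1 + $7101.7 + $9533 = $40658.4.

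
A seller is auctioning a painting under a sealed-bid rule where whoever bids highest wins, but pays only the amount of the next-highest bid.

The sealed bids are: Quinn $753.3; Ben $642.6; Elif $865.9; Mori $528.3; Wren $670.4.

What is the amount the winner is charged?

$753.3

Highest bid: Elif at $865.9, so Elif wins.
Second-highest bid: Quinn at $753.3 — that is the price the winner pays.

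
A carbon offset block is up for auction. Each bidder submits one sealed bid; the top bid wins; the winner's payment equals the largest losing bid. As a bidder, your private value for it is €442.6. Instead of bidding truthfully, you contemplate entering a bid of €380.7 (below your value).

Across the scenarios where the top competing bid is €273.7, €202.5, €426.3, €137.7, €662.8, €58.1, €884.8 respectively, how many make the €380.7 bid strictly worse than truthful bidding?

The deviation hurts exactly when the highest competing bid lies strictly between €380.7 and €442.6 — underbidding then forfeits a profitable win.
€273.7: below both → same outcome either way.
€202.5: below both → same outcome either way.
€426.3: inside the interval → strictly worse (loss €16.3).
€137.7: below both → same outcome either way.
€662.8: above both → same outcome either way.
€58.1: below both → same outcome either way.
€884.8: above both → same outcome either way.
Count: 1.

1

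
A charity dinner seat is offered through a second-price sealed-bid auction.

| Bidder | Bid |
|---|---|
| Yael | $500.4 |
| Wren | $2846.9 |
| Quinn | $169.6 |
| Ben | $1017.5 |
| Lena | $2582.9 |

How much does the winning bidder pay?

$2582.9

Highest bid: Wren at $2846.9, so Wren wins.
Second-highest bid: Lena at $2582.9 — that is the price the winner pays.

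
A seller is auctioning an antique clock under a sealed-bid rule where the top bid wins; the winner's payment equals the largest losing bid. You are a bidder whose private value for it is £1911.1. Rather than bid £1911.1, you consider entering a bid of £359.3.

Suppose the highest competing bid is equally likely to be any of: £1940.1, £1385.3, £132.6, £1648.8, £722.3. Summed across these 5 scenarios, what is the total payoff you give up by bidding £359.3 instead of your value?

£1976.9

The deviation costs you only when the competing bid falls strictly between £359.3 and £1911.1; elsewhere both bids give the same outcome.
£1940.1: outcomes coincide → loss £0.
£1385.3: truthful payoff £525.8, deviation payoff £0 → loss £525.8.
£132.6: outcomes coincide → loss £0.
£1648.8: truthful payoff £262.3, deviation payoff £0 → loss £262.3.
£722.3: truthful payoff £1188.8, deviation payoff £0 → loss £1188.8.
Total loss = £525.8 + £262.3 + £1188.8 = £1976.9.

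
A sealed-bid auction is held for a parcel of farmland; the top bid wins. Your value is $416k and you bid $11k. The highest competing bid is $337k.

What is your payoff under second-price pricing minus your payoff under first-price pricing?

$0k

Your bid $11k is below $337k, so you lose under either rule.
Payoff is $0k in both cases; difference = $0k.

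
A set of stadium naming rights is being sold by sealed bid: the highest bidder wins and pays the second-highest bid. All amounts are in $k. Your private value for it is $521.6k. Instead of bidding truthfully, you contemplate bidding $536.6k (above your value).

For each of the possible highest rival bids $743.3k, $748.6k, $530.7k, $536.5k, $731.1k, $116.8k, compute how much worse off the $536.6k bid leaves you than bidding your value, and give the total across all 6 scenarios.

The deviation costs you only when the competing bid falls strictly between $521.6k and $536.6k; elsewhere both bids give the same outcome.
$743.3k: outcomes coincide → loss $0k.
$748.6k: outcomes coincide → loss $0k.
$530.7k: truthful payoff $0k, deviation payoff −$9.1k → loss $9.1k.
$536.5k: truthful payoff $0k, deviation payoff −$14.9k → loss $14.9k.
$731.1k: outcomes coincide → loss $0k.
$116.8k: outcomes coincide → loss $0k.
Total loss = $9.1k + $14.9k = $24k.

$24k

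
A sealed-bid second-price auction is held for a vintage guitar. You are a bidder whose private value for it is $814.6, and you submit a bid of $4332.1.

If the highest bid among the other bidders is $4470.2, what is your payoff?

Your bid $4332.1 is below the highest competing bid $4470.2, so you lose.
A losing bidder pays nothing and receives nothing: payoff = $0.

$0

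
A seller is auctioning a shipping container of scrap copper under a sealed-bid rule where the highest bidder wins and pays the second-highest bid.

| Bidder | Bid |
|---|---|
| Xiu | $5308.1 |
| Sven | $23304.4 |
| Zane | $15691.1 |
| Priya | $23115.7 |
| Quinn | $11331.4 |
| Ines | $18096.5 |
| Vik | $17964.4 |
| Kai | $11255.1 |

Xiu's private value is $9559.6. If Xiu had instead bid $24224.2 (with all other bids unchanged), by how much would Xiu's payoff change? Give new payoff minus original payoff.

The highest bid among the other bidders is $23304.4; Xiu's bid doesn't change that.
Original bid $5308.1: Xiu is not highest (top rival bid is $23304.4); payoff $0.
Alternative bid $24224.2: Xiu is highest, pays the top rival bid $23304.4; payoff $9559.6 − $23304.4 = −$13744.8.
Change in payoff = −$13744.8 − ($0) = −$13744.8.

−$13744.8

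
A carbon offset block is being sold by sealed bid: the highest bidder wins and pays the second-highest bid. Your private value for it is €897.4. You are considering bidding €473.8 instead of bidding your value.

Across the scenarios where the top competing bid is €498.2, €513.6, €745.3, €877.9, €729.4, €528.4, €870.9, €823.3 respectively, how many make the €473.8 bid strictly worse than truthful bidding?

The deviation hurts exactly when the highest competing bid lies strictly between €473.8 and €897.4 — underbidding then forfeits a profitable win.
€498.2: inside the interval → strictly worse (loss €399.2).
€513.6: inside the interval → strictly worse (loss €383.8).
€745.3: inside the interval → strictly worse (loss €152.1).
€877.9: inside the interval → strictly worse (loss €19.5).
€729.4: inside the interval → strictly worse (loss €168).
€528.4: inside the interval → strictly worse (loss €369).
€870.9: inside the interval → strictly worse (loss €26.5).
€823.3: inside the interval → strictly worse (loss €74.1).
Count: 8.

8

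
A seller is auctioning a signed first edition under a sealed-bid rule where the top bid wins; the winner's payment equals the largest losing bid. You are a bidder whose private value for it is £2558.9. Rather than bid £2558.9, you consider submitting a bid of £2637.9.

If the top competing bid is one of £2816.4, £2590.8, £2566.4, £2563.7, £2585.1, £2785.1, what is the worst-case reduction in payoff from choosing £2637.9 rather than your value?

£2816.4: same outcome either way → loss £0.
£2590.8: truthful gives £0, deviation gives −£31.9 → loss £31.9.
£2566.4: truthful gives £0, deviation gives −£7.5 → loss £7.5.
£2563.7: truthful gives £0, deviation gives −£4.8 → loss £4.8.
£2585.1: truthful gives £0, deviation gives −£26.2 → loss £26.2.
£2785.1: same outcome either way → loss £0.
Maximum loss: £31.9.

£31.9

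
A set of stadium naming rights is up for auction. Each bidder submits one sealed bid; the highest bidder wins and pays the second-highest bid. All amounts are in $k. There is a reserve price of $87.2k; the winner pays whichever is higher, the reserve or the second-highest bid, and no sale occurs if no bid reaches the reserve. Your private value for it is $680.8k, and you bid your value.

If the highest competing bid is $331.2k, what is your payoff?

Your bid $680.8k is the highest and exceeds the reserve.
Price = max(second-highest bid, reserve) = max($331.2k, $87.2k) = $331.2k.
Payoff = $680.8k − $331.2k = $349.6k.

$349.6k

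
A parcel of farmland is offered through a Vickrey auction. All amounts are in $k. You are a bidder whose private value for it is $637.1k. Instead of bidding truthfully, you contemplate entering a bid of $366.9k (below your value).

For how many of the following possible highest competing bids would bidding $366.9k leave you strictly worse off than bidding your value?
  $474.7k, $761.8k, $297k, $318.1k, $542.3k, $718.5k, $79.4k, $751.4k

The deviation hurts exactly when the highest competing bid lies strictly between $366.9k and $637.1k — underbidding then forfeits a profitable win.
$474.7k: inside the interval → strictly worse (loss $162.4k).
$761.8k: above both → same outcome either way.
$297k: below both → same outcome either way.
$318.1k: below both → same outcome either way.
$542.3k: inside the interval → strictly worse (loss $94.8k).
$718.5k: above both → same outcome either way.
$79.4k: below both → same outcome either way.
$751.4k: above both → same outcome either way.
Count: 2.

2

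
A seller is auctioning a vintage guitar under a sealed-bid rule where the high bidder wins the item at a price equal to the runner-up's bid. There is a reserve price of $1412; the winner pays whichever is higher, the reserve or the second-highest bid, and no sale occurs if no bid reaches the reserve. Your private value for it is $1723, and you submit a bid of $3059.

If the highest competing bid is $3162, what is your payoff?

$0

Your bid $3059 is below the highest competing bid $3162, so you lose. Payoff $0.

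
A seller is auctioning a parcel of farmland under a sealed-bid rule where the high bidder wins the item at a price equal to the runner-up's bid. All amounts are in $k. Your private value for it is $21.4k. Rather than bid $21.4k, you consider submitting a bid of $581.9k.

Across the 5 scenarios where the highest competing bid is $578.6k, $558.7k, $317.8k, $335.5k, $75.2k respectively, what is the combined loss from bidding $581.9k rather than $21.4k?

The deviation costs you only when the competing bid falls strictly between $21.4k and $581.9k; elsewhere both bids give the same outcome.
$578.6k: truthful payoff $0k, deviation payoff −$557.2k → loss $557.2k.
$558.7k: truthful payoff $0k, deviation payoff −$537.3k → loss $537.3k.
$317.8k: truthful payoff $0k, deviation payoff −$296.4k → loss $296.4k.
$335.5k: truthful payoff $0k, deviation payoff −$314.1k → loss $314.1k.
$75.2k: truthful payoff $0k, deviation payoff −$53.8k → loss $53.8k.
Total loss = $557.2k + $537.3k + $296.4k + $314.1k + $53.8k = $1758.8k.

$1758.8k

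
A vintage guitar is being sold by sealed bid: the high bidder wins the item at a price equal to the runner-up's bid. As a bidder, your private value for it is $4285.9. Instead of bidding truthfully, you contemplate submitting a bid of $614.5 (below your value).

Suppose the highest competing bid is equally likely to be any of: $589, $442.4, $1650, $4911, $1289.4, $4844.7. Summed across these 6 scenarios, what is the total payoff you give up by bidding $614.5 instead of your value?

$5632.4

The deviation costs you only when the competing bid falls strictly between $614.5 and $4285.9; elsewhere both bids give the same outcome.
$589: outcomes coincide → loss $0.
$442.4: outcomes coincide → loss $0.
$1650: truthful payoff $2635.9, deviation payoff $0 → loss $2635.9.
$4911: outcomes coincide → loss $0.
$1289.4: truthful payoff $2996.5, deviation payoff $0 → loss $2996.5.
$4844.7: outcomes coincide → loss $0.
Total loss = $2635.9 + $2996.5 = $5632.4.
Truthful bidding weakly dominates here: raising your bid can only win items priced above your value, and lowering it can only forfeit items priced below.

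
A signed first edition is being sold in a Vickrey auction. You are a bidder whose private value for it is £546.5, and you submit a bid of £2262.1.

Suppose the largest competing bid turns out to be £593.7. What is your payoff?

−£47.2

Your bid £2262.1 exceeds the highest competing bid £593.7, so you win.
In a second-price auction the winner pays the second-highest bid, £593.7.
Payoff = value − price = £546.5 − £593.7 = −£47.2.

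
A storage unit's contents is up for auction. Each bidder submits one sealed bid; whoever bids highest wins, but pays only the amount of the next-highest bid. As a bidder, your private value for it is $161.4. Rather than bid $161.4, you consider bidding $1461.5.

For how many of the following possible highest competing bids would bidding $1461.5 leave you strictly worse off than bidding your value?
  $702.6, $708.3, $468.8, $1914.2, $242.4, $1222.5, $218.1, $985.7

The deviation hurts exactly when the highest competing bid lies strictly between $161.4 and $1461.5 — overbidding then wins at a price above your value.
$702.6: inside the interval → strictly worse (loss $541.2).
$708.3: inside the interval → strictly worse (loss $546.9).
$468.8: inside the interval → strictly worse (loss $307.4).
$1914.2: above both → same outcome either way.
$242.4: inside the interval → strictly worse (loss $81).
$1222.5: inside the interval → strictly worse (loss $1061.1).
$218.1: inside the interval → strictly worse (loss $56.7).
$985.7: inside the interval → strictly worse (loss $824.3).
Count: 7.

7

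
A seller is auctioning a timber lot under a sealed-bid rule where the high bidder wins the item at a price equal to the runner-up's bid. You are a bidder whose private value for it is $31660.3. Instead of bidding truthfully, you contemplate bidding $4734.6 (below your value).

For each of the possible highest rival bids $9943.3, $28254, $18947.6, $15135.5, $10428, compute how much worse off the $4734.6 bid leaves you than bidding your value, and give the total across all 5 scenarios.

$75593.1

The deviation costs you only when the competing bid falls strictly between $4734.6 and $31660.3; elsewhere both bids give the same outcome.
$9943.3: truthful payoff $21717, deviation payoff $0 → loss $21717.
$28254: truthful payoff $3406.3, deviation payoff $0 → loss $3406.3.
$18947.6: truthful payoff $12712.7, deviation payoff $0 → loss $12712.7.
$15135.5: truthful payoff $16524.8, deviation payoff $0 → loss $16524.8.
$10428: truthful payoff $21232.3, deviation payoff $0 → loss $21232.3.
Total loss = $21717 + $3406.3 + $12712.7 + $16524.8 + $21232.3 = $75593.1.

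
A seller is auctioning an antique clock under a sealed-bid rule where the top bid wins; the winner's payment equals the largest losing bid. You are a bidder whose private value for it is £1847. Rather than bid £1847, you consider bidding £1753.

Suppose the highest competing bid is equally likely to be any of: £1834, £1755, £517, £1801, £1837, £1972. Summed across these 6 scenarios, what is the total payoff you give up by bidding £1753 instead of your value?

The deviation costs you only when the competing bid falls strictly between £1753 and £1847; elsewhere both bids give the same outcome.
£1834: truthful payoff £13, deviation payoff £0 → loss £13.
£1755: truthful payoff £92, deviation payoff £0 → loss £92.
£517: outcomes coincide → loss £0.
£1801: truthful payoff £46, deviation payoff £0 → loss £46.
£1837: truthful payoff £10, deviation payoff £0 → loss £10.
£1972: outcomes coincide → loss £0.
Total loss = £13 + £92 + £46 + £10 = £161.

£161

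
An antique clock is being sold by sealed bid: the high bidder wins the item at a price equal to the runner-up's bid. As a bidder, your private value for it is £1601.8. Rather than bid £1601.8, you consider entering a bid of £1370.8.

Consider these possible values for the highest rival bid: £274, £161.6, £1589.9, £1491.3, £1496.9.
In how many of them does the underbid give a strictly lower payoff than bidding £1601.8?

3

The deviation hurts exactly when the highest competing bid lies strictly between £1370.8 and £1601.8 — underbidding then forfeits a profitable win.
£274: below both → same outcome either way.
£161.6: below both → same outcome either way.
£1589.9: inside the interval → strictly worse (loss £11.9).
£1491.3: inside the interval → strictly worse (loss £110.5).
£1496.9: inside the interval → strictly worse (loss £104.9).
Count: 3.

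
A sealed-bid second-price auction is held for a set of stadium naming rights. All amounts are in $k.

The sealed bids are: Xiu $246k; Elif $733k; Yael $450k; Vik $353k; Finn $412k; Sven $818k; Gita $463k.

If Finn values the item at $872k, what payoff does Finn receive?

$0k

Highest bid: Sven at $818k, so Sven wins.
Second-highest bid: Elif at $733k — that is the price the winner pays.
Finn did not win, so Finn pays nothing and receives nothing: payoff $0k.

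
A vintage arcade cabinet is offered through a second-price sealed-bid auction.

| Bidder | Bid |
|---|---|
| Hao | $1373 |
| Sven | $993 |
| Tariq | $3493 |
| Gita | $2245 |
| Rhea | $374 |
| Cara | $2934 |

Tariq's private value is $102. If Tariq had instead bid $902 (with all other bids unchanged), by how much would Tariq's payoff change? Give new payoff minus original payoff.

The highest bid among the other bidders is $2934; Tariq's bid doesn't change that.
Original bid $3493: Tariq is highest, pays the top rival bid $2934; payoff $102 − $2934 = −$2832.
Alternative bid $902: Tariq is not highest (top rival bid is $2934); payoff $0.
Change in payoff = $0 − (−$2832) = $2832.

$2832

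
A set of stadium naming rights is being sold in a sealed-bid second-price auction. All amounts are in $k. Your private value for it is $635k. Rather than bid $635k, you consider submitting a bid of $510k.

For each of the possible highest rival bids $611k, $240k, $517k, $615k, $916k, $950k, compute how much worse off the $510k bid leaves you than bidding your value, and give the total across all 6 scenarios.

The deviation costs you only when the competing bid falls strictly between $510k and $635k; elsewhere both bids give the same outcome.
$611k: truthful payoff $24k, deviation payoff $0k → loss $24k.
$240k: outcomes coincide → loss $0k.
$517k: truthful payoff $118k, deviation payoff $0k → loss $118k.
$615k: truthful payoff $20k, deviation payoff $0k → loss $20k.
$916k: outcomes coincide → loss $0k.
$950k: outcomes coincide → loss $0k.
Total loss = $24k + $118k + $20k = $162k.

$162k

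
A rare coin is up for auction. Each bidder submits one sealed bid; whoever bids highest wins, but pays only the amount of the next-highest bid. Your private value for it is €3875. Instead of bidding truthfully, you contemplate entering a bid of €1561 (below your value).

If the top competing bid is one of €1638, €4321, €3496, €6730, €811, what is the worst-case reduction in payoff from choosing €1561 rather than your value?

€2237

€1638: truthful gives €2237, deviation gives €0 → loss €2237.
€4321: same outcome either way → loss €0.
€3496: truthful gives €379, deviation gives €0 → loss €379.
€6730: same outcome either way → loss €0.
€811: same outcome either way → loss €0.
Maximum loss: €2237.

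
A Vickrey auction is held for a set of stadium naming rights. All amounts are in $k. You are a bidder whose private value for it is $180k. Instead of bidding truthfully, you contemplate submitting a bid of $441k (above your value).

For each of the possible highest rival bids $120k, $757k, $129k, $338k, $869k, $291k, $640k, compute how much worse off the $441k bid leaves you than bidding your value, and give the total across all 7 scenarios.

The deviation costs you only when the competing bid falls strictly between $180k and $441k; elsewhere both bids give the same outcome.
$120k: outcomes coincide → loss $0k.
$757k: outcomes coincide → loss $0k.
$129k: outcomes coincide → loss $0k.
$338k: truthful payoff $0k, deviation payoff −$158k → loss $158k.
$869k: outcomes coincide → loss $0k.
$291k: truthful payoff $0k, deviation payoff −$111k → loss $111k.
$640k: outcomes coincide → loss $0k.
Total loss = $158k + $111k = $269k.
In a second-price auction your bid sets only whether you win, not what you pay, so bidding your true value is weakly dominant.

$269k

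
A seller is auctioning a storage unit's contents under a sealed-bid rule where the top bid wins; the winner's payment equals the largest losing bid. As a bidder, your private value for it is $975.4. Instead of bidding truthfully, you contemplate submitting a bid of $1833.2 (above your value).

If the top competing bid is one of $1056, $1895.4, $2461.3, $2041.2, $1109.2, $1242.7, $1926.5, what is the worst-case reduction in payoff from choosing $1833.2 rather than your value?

$1056: truthful gives $0, deviation gives −$80.6 → loss $80.6.
$1895.4: same outcome either way → loss $0.
$2461.3: same outcome either way → loss $0.
$2041.2: same outcome either way → loss $0.
$1109.2: truthful gives $0, deviation gives −$133.8 → loss $133.8.
$1242.7: truthful gives $0, deviation gives −$267.3 → loss $267.3.
$1926.5: same outcome either way → loss $0.
Maximum loss: $267.3.

$267.3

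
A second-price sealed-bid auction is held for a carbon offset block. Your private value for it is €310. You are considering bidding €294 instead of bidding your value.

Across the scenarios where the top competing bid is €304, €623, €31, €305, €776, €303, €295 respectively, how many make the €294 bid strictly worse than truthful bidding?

The deviation hurts exactly when the highest competing bid lies strictly between €294 and €310 — underbidding then forfeits a profitable win.
€304: inside the interval → strictly worse (loss €6).
€623: above both → same outcome either way.
€31: below both → same outcome either way.
€305: inside the interval → strictly worse (loss €5).
€776: above both → same outcome either way.
€303: inside the interval → strictly worse (loss €7).
€295: inside the interval → strictly worse (loss €15).
Count: 4.

4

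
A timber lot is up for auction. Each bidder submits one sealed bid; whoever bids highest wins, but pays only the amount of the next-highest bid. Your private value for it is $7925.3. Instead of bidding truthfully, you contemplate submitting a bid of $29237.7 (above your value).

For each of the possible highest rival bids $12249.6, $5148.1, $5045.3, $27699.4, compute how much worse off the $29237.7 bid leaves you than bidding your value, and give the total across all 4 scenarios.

$24098.4

The deviation costs you only when the competing bid falls strictly between $7925.3 and $29237.7; elsewhere both bids give the same outcome.
$12249.6: truthful payoff $0, deviation payoff −$4324.3 → loss $4324.3.
$5148.1: outcomes coincide → loss $0.
$5045.3: outcomes coincide → loss $0.
$27699.4: truthful payoff $0, deviation payoff −$19774.1 → loss $19774.1.
Total loss = $4324.3 + $19774.1 = $24098.4.
In a second-price auction your bid sets only whether you win, not what you pay, so bidding your true value is weakly dominant.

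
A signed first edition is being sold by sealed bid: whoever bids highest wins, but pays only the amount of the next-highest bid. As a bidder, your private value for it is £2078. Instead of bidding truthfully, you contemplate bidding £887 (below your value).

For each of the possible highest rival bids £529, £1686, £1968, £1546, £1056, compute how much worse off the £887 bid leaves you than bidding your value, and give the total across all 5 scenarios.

£2056

The deviation costs you only when the competing bid falls strictly between £887 and £2078; elsewhere both bids give the same outcome.
£529: outcomes coincide → loss £0.
£1686: truthful payoff £392, deviation payoff £0 → loss £392.
£1968: truthful payoff £110, deviation payoff £0 → loss £110.
£1546: truthful payoff £532, deviation payoff £0 → loss £532.
£1056: truthful payoff £1022, deviation payoff £0 → loss £1022.
Total loss = £392 + £110 + £532 + £1022 = £2056.
Truthful bidding weakly dominates here: raising your bid can only win items priced above your value, and lowering it can only forfeit items priced below.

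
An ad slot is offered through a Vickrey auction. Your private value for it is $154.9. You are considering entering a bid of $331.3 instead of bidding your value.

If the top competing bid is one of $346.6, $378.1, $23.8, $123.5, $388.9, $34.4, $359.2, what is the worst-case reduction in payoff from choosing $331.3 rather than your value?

$346.6: same outcome either way → loss $0.
$378.1: same outcome either way → loss $0.
$23.8: same outcome either way → loss $0.
$123.5: same outcome either way → loss $0.
$388.9: same outcome either way → loss $0.
$34.4: same outcome either way → loss $0.
$359.2: same outcome either way → loss $0.
Maximum loss: $0.

$0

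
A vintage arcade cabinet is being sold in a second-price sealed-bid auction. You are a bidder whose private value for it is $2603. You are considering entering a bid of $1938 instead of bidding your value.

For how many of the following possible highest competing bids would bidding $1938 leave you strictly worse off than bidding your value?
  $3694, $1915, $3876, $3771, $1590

0

The deviation hurts exactly when the highest competing bid lies strictly between $1938 and $2603 — underbidding then forfeits a profitable win.
$3694: above both → same outcome either way.
$1915: below both → same outcome either way.
$3876: above both → same outcome either way.
$3771: above both → same outcome either way.
$1590: below both → same outcome either way.
Count: 0.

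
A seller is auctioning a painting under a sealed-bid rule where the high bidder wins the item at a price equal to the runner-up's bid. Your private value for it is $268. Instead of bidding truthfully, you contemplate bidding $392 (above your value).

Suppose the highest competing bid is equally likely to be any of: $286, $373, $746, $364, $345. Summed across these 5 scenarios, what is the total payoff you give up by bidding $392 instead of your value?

$296

The deviation costs you only when the competing bid falls strictly between $268 and $392; elsewhere both bids give the same outcome.
$286: truthful payoff $0, deviation payoff −$18 → loss $18.
$373: truthful payoff $0, deviation payoff −$105 → loss $105.
$746: outcomes coincide → loss $0.
$364: truthful payoff $0, deviation payoff −$96 → loss $96.
$345: truthful payoff $0, deviation payoff −$77 → loss $77.
Total loss = $18 + $105 + $96 + $77 = $296.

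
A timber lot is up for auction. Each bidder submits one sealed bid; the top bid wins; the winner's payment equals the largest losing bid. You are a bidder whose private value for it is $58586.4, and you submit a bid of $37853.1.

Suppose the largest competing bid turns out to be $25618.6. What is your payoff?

Your bid $37853.1 exceeds the highest competing bid $25618.6, so you win.
In a second-price auction the winner pays the second-highest bid, $25618.6.
Payoff = value − price = $58586.4 − $25618.6 = $32967.8.

$32967.8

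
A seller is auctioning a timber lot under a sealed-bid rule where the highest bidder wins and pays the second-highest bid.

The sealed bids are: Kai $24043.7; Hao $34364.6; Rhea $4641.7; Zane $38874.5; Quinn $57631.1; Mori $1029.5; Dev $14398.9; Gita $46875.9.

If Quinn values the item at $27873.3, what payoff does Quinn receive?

Highest bid: Quinn at $57631.1, so Quinn wins.
Second-highest bid: Gita at $46875.9 — that is the price the winner pays.
Quinn's payoff = value − price = $27873.3 − $46875.9 = −$19002.6.

−$19002.6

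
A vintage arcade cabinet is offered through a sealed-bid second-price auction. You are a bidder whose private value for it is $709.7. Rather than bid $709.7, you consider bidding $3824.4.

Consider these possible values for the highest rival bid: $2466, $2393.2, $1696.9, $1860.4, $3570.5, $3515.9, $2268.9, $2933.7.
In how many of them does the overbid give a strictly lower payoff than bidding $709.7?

The deviation hurts exactly when the highest competing bid lies strictly between $709.7 and $3824.4 — overbidding then wins at a price above your value.
$2466: inside the interval → strictly worse (loss $1756.3).
$2393.2: inside the interval → strictly worse (loss $1683.5).
$1696.9: inside the interval → strictly worse (loss $987.2).
$1860.4: inside the interval → strictly worse (loss $1150.7).
$3570.5: inside the interval → strictly worse (loss $2860.8).
$3515.9: inside the interval → strictly worse (loss $2806.2).
$2268.9: inside the interval → strictly worse (loss $1559.2).
$2933.7: inside the interval → strictly worse (loss $2224).
Count: 8.

8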